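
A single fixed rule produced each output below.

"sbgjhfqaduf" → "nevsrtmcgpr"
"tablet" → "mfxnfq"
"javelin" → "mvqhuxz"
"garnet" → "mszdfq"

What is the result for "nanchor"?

The rule is to swap each adjacent pair of characters (1↔2, 3↔4, ...), then shift every letter 12 places forward in the alphabet (wrapping around).
On "nanchor": the first step gives "ancnohr", and the second then gives "mzozatd".

mzozatd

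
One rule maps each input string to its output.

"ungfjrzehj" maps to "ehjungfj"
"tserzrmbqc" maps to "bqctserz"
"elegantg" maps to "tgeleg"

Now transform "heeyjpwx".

Rule — swap the front and back halves of the string, then delete the first 2 characters.
For "heeyjpwx", step one produces "jpwxheey"; step two turns that into "wxheey".

wxheey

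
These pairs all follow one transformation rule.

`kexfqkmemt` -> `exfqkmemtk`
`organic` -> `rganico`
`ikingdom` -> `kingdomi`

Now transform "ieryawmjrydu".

eryawmjrydui

Rule — move the first character to the end.
On "ieryawmjrydu" that produces "eryawmjrydui".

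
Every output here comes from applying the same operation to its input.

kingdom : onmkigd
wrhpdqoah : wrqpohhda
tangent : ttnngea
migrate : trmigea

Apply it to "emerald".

The rule is to sort the characters into reverse alphabetical order.
Applying that to "emerald" gives "rmleeda".

rmleeda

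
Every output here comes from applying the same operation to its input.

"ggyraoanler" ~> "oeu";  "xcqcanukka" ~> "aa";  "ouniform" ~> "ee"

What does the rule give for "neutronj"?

The rule is to shift every letter 10 places backward in the alphabet (wrapping around), then keep only the vowels.
Working it through for "neutronj": intermediate "dukjhedz", final "ue".

ue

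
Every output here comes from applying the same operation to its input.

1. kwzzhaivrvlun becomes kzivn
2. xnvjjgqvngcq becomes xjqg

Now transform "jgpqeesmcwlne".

In each case the input is transformed by: keep one character in every 3, starting at position 1 (positions 1st, 4th, 7th, ...).
Doing the same to "jgpqeesmcwlne": "jqswe".

jqswe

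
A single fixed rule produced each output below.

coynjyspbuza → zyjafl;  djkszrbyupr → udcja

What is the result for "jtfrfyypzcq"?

The pattern: shift every letter 11 places forward in the alphabet (wrapping around), then keep every other character starting from the second (positions 2nd, 4th, 6th, ...).
On "jtfrfyypzcq": the first step gives "ueqcqjjaknb", and the second then gives "ecjan".

ecjan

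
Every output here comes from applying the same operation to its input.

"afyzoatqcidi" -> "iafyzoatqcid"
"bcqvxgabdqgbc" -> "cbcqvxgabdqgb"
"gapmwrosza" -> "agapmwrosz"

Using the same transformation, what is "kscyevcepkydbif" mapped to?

What's happening: move the last character to the front.
Applying that to "kscyevcepkydbif" gives "fkscyevcepkydbi".

fkscyevcepkydbi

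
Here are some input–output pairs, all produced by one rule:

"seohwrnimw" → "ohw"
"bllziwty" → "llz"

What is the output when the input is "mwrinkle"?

Rule — swap the front and back halves of the string, then keep only the last 3 characters.
Starting from "mwrinkle": after the first operation, "nklemwri"; after the second, "wri".
(Check on "seohwrnimw": → "rnimwseohw" → "ohw" ✓)

wri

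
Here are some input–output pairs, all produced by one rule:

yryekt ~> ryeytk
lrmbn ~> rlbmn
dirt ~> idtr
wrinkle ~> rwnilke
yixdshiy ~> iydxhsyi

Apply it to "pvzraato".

In each case the input is transformed by: swap each adjacent pair of characters (1↔2, 3↔4, ...).
"pvzraato" → "vprzaaot".

vprzaaot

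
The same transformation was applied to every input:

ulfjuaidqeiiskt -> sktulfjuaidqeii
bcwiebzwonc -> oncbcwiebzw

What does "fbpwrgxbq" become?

What's happening: move the last 3 characters to the front (rotate right by 3).
So "fbpwrgxbq" becomes "xbqfbpwrg".

xbqfbpwrg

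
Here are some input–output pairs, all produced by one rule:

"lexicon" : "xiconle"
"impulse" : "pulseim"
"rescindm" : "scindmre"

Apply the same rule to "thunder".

underth

Rule — move the first 2 characters to the end (rotate left by 2).
Doing the same to "thunder": "underth".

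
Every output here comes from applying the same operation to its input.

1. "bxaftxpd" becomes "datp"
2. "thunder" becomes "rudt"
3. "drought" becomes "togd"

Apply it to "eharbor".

rabe

What's happening: swap the first and last characters, then keep every other character starting from the first (positions 1st, 3rd, 5th, ...).
"eharbor" → "rharboe" → "rabe".
(Check on "bxaftxpd": → "dxaftxpb" → "datp" ✓)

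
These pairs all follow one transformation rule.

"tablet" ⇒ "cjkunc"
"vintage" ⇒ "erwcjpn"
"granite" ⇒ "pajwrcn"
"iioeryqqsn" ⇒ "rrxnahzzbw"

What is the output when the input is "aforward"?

In each case the input is transformed by: shift every letter 9 places forward in the alphabet (wrapping around).
Applying that to "aforward" gives "joxafjam".

joxafjam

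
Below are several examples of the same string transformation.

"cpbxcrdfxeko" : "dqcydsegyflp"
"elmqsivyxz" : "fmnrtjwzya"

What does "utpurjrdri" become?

Looking at the pairs, the operation is to shift every letter 1 place forward in the alphabet (wrapping around).
Applying that to "utpurjrdri" gives "vuqvsksesj".

vuqvsksesj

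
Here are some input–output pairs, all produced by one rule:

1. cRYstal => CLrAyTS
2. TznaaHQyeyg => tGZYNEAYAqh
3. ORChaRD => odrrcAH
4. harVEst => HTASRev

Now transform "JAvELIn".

jNaiVle

The transformation: flip the case of every letter, then take characters alternately from the front and the back (1st, last, 2nd, 2nd-last, ...).
Working it through for "JAvELIn": intermediate "jaVeliN", final "jNaiVle".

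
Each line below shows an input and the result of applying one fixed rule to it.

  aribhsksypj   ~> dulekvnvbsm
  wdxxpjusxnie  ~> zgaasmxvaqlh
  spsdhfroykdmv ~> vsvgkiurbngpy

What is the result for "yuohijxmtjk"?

bxrklmapwmn

The transformation: shift every letter 3 places forward in the alphabet (wrapping around).
For "yuohijxmtjk" the result is "bxrklmapwmn".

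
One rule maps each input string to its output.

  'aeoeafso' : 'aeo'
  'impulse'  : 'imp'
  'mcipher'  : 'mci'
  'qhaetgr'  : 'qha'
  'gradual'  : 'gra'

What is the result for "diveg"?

div

The rule is to keep only the first 3 characters.
On "diveg" that produces "div".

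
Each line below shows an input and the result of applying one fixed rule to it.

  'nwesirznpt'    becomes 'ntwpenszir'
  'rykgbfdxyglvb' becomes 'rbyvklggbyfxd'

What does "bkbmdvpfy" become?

Looking at the pairs, the operation is to take characters alternately from the front and the back (1st, last, 2nd, 2nd-last, ...).
On "bkbmdvpfy" that produces "bykfbpmvd".

bykfbpmvd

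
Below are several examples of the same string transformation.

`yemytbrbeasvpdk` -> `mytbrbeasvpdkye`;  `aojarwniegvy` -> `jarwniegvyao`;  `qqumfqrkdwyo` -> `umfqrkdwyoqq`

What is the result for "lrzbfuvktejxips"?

zbfuvktejxipslr

Each output is the input with this applied: move the first 2 characters to the end (rotate left by 2).
For "lrzbfuvktejxips" the result is "zbfuvktejxipslr".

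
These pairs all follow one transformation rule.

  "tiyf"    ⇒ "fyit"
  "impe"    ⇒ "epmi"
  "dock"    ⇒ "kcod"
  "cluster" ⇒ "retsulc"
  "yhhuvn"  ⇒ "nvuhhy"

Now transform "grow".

Each output is the input with this applied: reverse the string.
Doing the same to "grow": "worg".

worg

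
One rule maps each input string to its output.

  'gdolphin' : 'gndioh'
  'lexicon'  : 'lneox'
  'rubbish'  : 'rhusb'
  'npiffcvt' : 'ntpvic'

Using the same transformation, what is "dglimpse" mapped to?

The rule is to take characters alternately from the front and the back (1st, last, 2nd, 2nd-last, ...), then delete the last 2 characters.
For "dglimpse", step one produces "degslpim"; step two turns that into "degslp".

degslp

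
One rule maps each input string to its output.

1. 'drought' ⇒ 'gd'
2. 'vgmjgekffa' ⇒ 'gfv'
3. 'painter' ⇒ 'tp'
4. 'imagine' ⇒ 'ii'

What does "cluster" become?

The transformation: move the first 2 characters to the end (rotate left by 2), then keep one character in every 3, starting at position 3 (positions 3rd, 6th, 9th, ...).
Applying both steps to "cluster": "ustercl", then "tc".

tc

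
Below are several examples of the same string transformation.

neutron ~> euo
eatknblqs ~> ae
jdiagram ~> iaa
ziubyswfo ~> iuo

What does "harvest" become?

The transformation: move the first character to the end, then keep only the vowels.
Starting from "harvest": after the first operation, "arvesth"; after the second, "ae".

ae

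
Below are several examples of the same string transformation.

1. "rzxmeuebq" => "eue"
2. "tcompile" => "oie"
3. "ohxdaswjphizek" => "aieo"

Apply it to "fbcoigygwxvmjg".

Looking at the pairs, the operation is to move the first character to the end, then keep only the vowels.
So "fbcoigygwxvmjg" becomes "oi".

oi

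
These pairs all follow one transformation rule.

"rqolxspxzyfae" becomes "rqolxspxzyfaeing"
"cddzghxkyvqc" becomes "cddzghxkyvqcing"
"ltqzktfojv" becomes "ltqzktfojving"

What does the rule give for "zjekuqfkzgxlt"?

zjekuqfkzgxlting

In each case the input is transformed by: append "ing".
Applying that to "zjekuqfkzgxlt" gives "zjekuqfkzgxlting".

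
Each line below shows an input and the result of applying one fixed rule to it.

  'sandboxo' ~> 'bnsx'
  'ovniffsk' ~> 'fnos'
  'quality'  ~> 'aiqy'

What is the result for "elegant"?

aeet

The transformation: keep every other character starting from the first (positions 1st, 3rd, 5th, ...), then sort the characters into alphabetical order.
On "elegant": the first step gives "eeat", and the second then gives "aeet".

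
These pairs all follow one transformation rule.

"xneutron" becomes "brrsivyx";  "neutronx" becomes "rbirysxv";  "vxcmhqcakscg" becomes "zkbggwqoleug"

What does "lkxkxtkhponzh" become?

The transformation: shift every letter 4 places forward in the alphabet (wrapping around), then take characters alternately from the front and the back (1st, last, 2nd, 2nd-last, ...).
On "lkxkxtkhponzh": the first step gives "pobobxoltsrdl", and the second then gives "plodbrosbtxlo".

plodbrosbtxlo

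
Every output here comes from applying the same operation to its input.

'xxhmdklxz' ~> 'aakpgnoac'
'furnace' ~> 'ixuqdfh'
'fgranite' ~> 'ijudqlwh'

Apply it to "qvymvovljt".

The rule is to shift every letter 3 places forward in the alphabet (wrapping around).
On "qvymvovljt" that produces "tybpyryomw".

tybpyryomw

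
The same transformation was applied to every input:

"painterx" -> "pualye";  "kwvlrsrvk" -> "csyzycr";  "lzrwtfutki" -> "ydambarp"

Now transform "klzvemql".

gcltxs

Each output is the input with this applied: shift every letter 7 places forward in the alphabet (wrapping around), then delete the first 2 characters.
On "klzvemql": the first step gives "rsgcltxs", and the second then gives "gcltxs".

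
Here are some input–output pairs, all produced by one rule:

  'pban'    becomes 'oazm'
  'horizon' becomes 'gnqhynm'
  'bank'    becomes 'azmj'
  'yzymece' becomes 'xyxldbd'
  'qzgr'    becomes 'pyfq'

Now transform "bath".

azsg

Rule — shift every letter 1 place backward in the alphabet (wrapping around).
"bath" → "azsg".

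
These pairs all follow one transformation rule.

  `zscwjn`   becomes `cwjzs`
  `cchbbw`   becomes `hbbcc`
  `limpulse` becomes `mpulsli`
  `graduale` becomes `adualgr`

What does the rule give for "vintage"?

Looking at the pairs, the operation is to delete the last character, then move the first 2 characters to the end (rotate left by 2).
For "vintage", step one produces "vintag"; step two turns that into "ntagvi".

ntagvi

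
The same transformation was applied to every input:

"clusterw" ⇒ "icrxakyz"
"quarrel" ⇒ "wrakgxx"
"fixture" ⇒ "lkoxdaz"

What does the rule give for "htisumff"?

Each output is the input with this applied: take characters alternately from the front and the back (1st, last, 2nd, 2nd-last, ...), then shift every letter 6 places forward in the alphabet (wrapping around).
"htisumff" → "nlzlosya".

nlzlosya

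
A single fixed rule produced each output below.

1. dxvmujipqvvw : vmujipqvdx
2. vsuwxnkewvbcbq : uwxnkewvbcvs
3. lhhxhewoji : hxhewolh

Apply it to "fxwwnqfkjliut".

wwnqfkjlifx

Looking at the pairs, the operation is to delete the last 2 characters, then move the first 2 characters to the end (rotate left by 2).
For "fxwwnqfkjliut" the result is "wwnqfkjlifx".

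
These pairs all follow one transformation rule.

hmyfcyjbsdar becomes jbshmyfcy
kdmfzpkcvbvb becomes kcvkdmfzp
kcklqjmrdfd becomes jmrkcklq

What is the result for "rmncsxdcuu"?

sxdrmnc

Each output is the input with this applied: delete the last 3 characters, then move the last 3 characters to the front (rotate right by 3).
Starting from "rmncsxdcuu": after the first operation, "rmncsxd"; after the second, "sxdrmnc".
(Check on "kdmfzpkcvbvb": → "kdmfzpkcv" → "kcvkdmfzp" ✓)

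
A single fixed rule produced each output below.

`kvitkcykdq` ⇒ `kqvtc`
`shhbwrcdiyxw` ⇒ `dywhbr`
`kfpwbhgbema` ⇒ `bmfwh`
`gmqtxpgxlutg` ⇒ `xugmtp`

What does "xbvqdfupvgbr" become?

pgrbqf

What's happening: keep every other character starting from the second (positions 2nd, 4th, 6th, ...), then move the first 3 characters to the end (rotate left by 3).
Applying both steps to "xbvqdfupvgbr": "bqfpgr", then "pgrbqf".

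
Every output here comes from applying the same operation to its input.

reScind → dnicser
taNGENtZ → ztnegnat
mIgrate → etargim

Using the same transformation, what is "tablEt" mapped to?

telbat

The transformation: reverse the string, then convert every letter to lowercase.
Working it through for "tablEt": intermediate "tElbat", final "telbat".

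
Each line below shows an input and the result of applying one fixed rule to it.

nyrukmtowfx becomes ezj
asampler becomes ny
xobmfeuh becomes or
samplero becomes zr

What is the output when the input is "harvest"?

In each case the input is transformed by: shift every letter 13 places forward in the alphabet (wrapping around) — i.e. ROT13, then keep one character in every 3, starting at position 3 (positions 3rd, 6th, 9th, ...).
"harvest" → "uneirfg" → "ef".
(Check on "nyrukmtowfx": → "alehxzgbjsk" → "ezj" ✓)

ef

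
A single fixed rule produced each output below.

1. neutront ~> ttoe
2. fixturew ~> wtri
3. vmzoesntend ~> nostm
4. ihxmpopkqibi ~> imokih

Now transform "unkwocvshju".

jwcsn

The transformation: keep every other character starting from the second (positions 2nd, 4th, 6th, ...), then swap the first and last characters.
Working it through for "unkwocvshju": intermediate "nwcsj", final "jwcsn".
(Check on "vmzoesntend": → "mostn" → "nostm" ✓)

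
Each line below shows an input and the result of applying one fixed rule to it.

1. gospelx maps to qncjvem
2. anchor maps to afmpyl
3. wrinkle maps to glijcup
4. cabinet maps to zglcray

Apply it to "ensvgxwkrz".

The transformation: shift every letter 2 places backward in the alphabet (wrapping around), then move the first 2 characters to the end (rotate left by 2).
So "ensvgxwkrz" becomes "qtevuipxcl".

qtevuipxcl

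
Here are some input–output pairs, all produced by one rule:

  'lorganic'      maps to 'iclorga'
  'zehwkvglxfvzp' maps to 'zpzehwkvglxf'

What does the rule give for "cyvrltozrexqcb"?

cbcyvrltozrex

Looking at the pairs, the operation is to move the last 3 characters to the front (rotate right by 3), then delete the first character.
Working it through for "cyvrltozrexqcb": intermediate "qcbcyvrltozrex", final "cbcyvrltozrex".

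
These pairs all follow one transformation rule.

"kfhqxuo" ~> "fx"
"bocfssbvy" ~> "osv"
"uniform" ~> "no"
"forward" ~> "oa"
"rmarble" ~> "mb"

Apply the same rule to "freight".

Rule — keep one character in every 3, starting at position 2 (positions 2nd, 5th, 8th, ...).
For "freight" the result is "rg".

rg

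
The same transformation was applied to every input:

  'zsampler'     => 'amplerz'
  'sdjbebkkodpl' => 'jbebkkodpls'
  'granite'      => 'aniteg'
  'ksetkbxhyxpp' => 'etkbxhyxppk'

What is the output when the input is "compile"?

mpilec

The rule is to move the first 2 characters to the end (rotate left by 2), then delete the last character.
On "compile" that produces "mpilec".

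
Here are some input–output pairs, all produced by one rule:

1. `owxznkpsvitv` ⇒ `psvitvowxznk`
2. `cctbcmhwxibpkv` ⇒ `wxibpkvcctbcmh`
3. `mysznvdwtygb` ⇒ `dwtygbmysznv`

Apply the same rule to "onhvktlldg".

The pattern: swap the front and back halves of the string.
For "onhvktlldg" the result is "tlldgonhvk".

tlldgonhvk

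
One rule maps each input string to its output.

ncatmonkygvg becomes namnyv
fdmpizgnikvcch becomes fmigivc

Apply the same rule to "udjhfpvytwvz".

ujfvtv

The transformation: keep every other character starting from the first (positions 1st, 3rd, 5th, ...).
Doing the same to "udjhfpvytwvz": "ujfvtv".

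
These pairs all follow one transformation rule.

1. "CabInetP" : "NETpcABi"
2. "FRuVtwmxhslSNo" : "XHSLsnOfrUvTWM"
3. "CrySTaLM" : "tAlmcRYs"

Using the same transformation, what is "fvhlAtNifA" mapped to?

What's happening: swap the front and back halves of the string, then flip the case of every letter.
For "fvhlAtNifA", step one produces "tNifAfvhlA"; step two turns that into "TnIFaFVHLa".

TnIFaFVHLa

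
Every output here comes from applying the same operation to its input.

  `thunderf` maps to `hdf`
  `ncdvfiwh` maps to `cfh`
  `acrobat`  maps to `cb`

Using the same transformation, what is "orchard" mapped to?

The pattern: keep one character in every 3, starting at position 2 (positions 2nd, 5th, 8th, ...).
Doing the same to "orchard": "ra".

ra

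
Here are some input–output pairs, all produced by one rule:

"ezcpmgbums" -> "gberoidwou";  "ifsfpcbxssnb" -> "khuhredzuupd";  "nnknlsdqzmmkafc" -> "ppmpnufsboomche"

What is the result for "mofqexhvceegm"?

oqhsgzjxeggio

In each case the input is transformed by: shift every letter 2 places forward in the alphabet (wrapping around).
"mofqexhvceegm" → "oqhsgzjxeggio".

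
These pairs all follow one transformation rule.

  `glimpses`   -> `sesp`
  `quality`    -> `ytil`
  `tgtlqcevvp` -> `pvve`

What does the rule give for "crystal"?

lats

The rule is to reverse the string, then keep only the first 4 characters.
"crystal" → "latsyrc" → "lats".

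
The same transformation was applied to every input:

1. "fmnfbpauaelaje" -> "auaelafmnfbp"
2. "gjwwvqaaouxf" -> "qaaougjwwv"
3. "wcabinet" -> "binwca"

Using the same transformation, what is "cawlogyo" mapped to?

The transformation: delete the last 2 characters, then swap the front and back halves of the string.
For "cawlogyo", step one produces "cawlog"; step two turns that into "logcaw".

logcaw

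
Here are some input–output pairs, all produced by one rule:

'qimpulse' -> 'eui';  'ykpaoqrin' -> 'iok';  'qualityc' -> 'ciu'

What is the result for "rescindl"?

The transformation: keep one character in every 3, starting at position 2 (positions 2nd, 5th, 8th, ...), then reverse the string.
Applying both steps to "rescindl": "eil", then "lie".

lie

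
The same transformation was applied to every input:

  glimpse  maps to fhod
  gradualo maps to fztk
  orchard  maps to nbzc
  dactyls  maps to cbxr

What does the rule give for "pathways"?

osvx

Looking at the pairs, the operation is to shift every letter 1 place backward in the alphabet (wrapping around), then keep every other character starting from the first (positions 1st, 3rd, 5th, ...).
So "pathways" becomes "osvx".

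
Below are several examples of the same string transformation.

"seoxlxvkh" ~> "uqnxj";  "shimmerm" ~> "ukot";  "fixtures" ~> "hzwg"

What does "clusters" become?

The transformation: shift every letter 2 places forward in the alphabet (wrapping around), then keep every other character starting from the first (positions 1st, 3rd, 5th, ...).
Doing the same to "clusters": "ewvt".

ewvt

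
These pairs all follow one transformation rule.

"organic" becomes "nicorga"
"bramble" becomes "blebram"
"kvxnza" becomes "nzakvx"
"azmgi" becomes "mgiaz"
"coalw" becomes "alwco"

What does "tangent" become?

What's happening: move the last 3 characters to the front (rotate right by 3).
So "tangent" becomes "enttang".

enttang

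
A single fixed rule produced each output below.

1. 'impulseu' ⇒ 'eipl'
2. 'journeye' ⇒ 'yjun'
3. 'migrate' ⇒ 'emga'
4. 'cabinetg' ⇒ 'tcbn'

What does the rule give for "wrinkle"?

The transformation: keep every other character starting from the first (positions 1st, 3rd, 5th, ...), then move the last character to the front.
On "wrinkle" that produces "ewik".
(Check on "migrate": → "mgae" → "emga" ✓)

ewik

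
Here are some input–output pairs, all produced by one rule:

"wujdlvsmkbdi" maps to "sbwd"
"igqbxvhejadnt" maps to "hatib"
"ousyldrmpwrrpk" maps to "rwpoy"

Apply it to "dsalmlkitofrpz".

kopdl

Looking at the pairs, the operation is to keep one character in every 3, starting at position 1 (positions 1st, 4th, 7th, ...), then move the first 2 characters to the end (rotate left by 2).
Doing the same to "dsalmlkitofrpz": "kopdl".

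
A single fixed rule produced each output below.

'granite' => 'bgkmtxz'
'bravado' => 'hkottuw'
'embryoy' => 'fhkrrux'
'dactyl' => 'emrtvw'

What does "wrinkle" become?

bdegkpx

In each case the input is transformed by: shift every letter 7 places backward in the alphabet (wrapping around), then sort the characters into alphabetical order.
Applying both steps to "wrinkle": "pkbgdex", then "bdegkpx".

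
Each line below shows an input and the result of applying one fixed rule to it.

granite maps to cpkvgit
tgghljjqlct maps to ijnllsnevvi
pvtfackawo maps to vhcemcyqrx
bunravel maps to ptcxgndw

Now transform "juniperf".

pkrgthlw

In each case the input is transformed by: move the first 2 characters to the end (rotate left by 2), then shift every letter 2 places forward in the alphabet (wrapping around).
For "juniperf", step one produces "niperfju"; step two turns that into "pkrgthlw".
(Check on "granite": → "anitegr" → "cpkvgit" ✓)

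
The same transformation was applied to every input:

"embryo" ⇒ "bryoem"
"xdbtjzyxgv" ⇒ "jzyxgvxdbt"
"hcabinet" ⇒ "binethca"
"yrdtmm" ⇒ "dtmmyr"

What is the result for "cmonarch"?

narchcmo

Looking at the pairs, the operation is to swap the front and back halves of the string, then move the last character to the front.
For "cmonarch", step one produces "archcmon"; step two turns that into "narchcmo".
(Check on "embryo": → "ryoemb" → "bryoem" ✓)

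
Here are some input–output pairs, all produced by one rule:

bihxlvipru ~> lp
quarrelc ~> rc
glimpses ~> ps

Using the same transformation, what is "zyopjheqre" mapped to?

jq

What's happening: keep one character in every 3, starting at position 2 (positions 2nd, 5th, 8th, ...), then delete the first character.
Starting from "zyopjheqre": after the first operation, "yjq"; after the second, "jq".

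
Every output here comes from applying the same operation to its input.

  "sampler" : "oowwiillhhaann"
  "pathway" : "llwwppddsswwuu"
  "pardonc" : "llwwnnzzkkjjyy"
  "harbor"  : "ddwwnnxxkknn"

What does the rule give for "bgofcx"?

xxcckkbbyytt

In each case the input is transformed by: double every character, then shift every letter 4 places backward in the alphabet (wrapping around).
Starting from "bgofcx": after the first operation, "bbggooffccxx"; after the second, "xxcckkbbyytt".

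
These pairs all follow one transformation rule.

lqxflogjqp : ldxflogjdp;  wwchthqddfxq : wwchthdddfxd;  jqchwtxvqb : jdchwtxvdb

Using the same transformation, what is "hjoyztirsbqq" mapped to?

The transformation: replace every "q" with "d".
On "hjoyztirsbqq" that produces "hjoyztirsbdd".

hjoyztirsbdd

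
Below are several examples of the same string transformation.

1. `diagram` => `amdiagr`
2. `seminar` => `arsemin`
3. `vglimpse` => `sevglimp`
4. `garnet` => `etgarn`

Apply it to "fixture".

The pattern: move the last 2 characters to the front (rotate right by 2).
"fixture" → "refixtu".

refixtu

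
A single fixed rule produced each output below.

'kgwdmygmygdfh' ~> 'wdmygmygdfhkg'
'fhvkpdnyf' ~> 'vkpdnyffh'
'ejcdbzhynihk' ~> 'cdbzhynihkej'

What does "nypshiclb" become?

pshiclbny

In each case the input is transformed by: move the first 2 characters to the end (rotate left by 2).
On "nypshiclb" that produces "pshiclbny".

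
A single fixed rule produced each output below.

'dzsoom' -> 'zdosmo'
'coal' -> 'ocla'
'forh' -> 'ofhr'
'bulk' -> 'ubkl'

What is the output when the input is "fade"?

Each output is the input with this applied: swap each adjacent pair of characters (1↔2, 3↔4, ...).
On "fade" that produces "afed".

afed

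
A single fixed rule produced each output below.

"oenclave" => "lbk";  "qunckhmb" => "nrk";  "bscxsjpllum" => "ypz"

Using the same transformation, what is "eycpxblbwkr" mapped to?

In each case the input is transformed by: shift every letter 3 places backward in the alphabet (wrapping around), then keep only the first 3 characters.
For "eycpxblbwkr", step one produces "bvzmuyiytho"; step two turns that into "bvz".

bvz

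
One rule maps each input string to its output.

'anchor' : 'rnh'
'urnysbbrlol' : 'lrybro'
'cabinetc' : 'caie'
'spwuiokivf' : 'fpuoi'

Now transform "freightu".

urih

The transformation: move the last character to the front, then keep every other character starting from the first (positions 1st, 3rd, 5th, ...).
On "freightu" that produces "urih".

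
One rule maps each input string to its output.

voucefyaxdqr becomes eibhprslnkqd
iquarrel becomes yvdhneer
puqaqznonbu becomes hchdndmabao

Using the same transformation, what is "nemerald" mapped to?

qarzreny

Rule — move the last character to the front, then shift every letter 13 places forward in the alphabet (wrapping around) — i.e. ROT13.
For "nemerald" the result is "qarzreny".
(Check on "iquarrel": → "liquarre" → "yvdhneer" ✓)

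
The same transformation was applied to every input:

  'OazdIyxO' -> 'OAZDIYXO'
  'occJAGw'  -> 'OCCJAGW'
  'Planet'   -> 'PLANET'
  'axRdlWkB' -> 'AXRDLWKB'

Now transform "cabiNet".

CABINET

The pattern: convert every letter to uppercase.
Applying that to "cabiNet" gives "CABINET".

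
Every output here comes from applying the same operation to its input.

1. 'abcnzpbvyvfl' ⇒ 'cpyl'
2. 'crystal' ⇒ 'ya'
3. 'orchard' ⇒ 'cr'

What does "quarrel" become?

What's happening: keep one character in every 3, starting at position 3 (positions 3rd, 6th, 9th, ...).
On "quarrel" that produces "ae".

ae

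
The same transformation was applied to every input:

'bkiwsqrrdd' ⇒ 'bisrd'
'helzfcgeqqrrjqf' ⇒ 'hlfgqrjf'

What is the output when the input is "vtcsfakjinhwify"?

The rule is to keep every other character starting from the first (positions 1st, 3rd, 5th, ...).
Applying that to "vtcsfakjinhwify" gives "vcfkihiy".

vcfkihiy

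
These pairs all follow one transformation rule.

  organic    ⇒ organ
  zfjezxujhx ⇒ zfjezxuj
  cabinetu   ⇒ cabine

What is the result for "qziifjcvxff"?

qziifjcvx

Rule — delete the last 2 characters.
"qziifjcvxff" → "qziifjcvx".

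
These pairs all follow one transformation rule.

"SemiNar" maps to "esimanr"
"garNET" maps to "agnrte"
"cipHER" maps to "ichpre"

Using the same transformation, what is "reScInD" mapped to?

ercsnid

Each output is the input with this applied: swap each adjacent pair of characters (1↔2, 3↔4, ...), then convert every letter to lowercase.
Applying that to "reScInD" gives "ercsnid".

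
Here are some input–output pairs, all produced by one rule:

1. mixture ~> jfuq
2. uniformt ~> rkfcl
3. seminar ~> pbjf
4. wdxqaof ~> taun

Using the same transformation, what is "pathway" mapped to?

The transformation: delete the last 3 characters, then shift every letter 3 places backward in the alphabet (wrapping around).
Applying that to "pathway" gives "mxqe".

mxqe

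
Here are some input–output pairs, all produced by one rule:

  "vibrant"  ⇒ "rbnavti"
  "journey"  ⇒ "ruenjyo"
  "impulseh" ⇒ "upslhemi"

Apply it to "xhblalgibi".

Looking at the pairs, the operation is to move the first 2 characters to the end (rotate left by 2), then swap each adjacent pair of characters (1↔2, 3↔4, ...).
Working it through for "xhblalgibi": intermediate "blalgibixh", final "lblaigibhx".

lblaigibhx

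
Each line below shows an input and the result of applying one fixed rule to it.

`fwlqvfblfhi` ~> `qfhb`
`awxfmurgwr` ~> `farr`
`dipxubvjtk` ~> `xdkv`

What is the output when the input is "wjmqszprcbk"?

Each output is the input with this applied: keep one character in every 3, starting at position 1 (positions 1st, 4th, 7th, ...), then swap each adjacent pair of characters (1↔2, 3↔4, ...).
Applying both steps to "wjmqszprcbk": "wqpb", then "qwbp".

qwbp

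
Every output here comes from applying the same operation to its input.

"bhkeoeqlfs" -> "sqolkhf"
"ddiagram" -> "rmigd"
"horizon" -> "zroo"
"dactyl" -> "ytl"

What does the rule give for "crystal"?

The rule is to sort the characters into reverse alphabetical order, then delete the last 3 characters.
Starting from "crystal": after the first operation, "ytsrlca"; after the second, "ytsr".

ytsr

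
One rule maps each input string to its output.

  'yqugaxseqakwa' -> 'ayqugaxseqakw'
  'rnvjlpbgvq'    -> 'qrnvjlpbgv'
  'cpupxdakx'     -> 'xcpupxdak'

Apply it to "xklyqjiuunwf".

The transformation: move the last character to the front.
Doing the same to "xklyqjiuunwf": "fxklyqjiuunw".

fxklyqjiuunw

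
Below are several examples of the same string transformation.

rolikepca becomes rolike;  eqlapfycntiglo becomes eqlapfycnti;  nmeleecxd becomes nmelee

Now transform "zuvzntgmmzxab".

What's happening: delete the last 3 characters.
On "zuvzntgmmzxab" that produces "zuvzntgmmz".

zuvzntgmmz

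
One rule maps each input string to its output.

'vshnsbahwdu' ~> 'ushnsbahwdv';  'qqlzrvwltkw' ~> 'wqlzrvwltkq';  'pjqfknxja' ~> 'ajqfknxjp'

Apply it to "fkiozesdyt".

tkiozesdyf

The rule is to swap the first and last characters.
"fkiozesdyt" → "tkiozesdyf".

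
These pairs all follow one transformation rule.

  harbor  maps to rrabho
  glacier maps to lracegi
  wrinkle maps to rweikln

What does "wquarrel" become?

Looking at the pairs, the operation is to sort the characters into alphabetical order, then move the last 2 characters to the front (rotate right by 2).
Doing the same to "wquarrel": "uwaelqrr".

uwaelqrr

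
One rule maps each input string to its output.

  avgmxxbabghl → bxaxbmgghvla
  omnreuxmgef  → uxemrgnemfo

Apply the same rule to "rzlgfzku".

The rule is to take characters alternately from the front and the back (1st, last, 2nd, 2nd-last, ...), then reverse the string.
"rzlgfzku" → "ruzklzgf" → "fgzlkzur".

fgzlkzur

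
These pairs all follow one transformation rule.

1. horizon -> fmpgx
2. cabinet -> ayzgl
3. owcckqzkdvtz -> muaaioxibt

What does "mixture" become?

Rule — delete the last 2 characters, then shift every letter 2 places backward in the alphabet (wrapping around).
Working it through for "mixture": intermediate "mixtu", final "kgvrs".

kgvrs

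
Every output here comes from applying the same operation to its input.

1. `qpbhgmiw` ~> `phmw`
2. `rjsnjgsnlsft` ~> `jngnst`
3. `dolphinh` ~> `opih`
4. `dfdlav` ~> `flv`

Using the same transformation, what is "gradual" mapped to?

rda

Rule — keep every other character starting from the second (positions 2nd, 4th, 6th, ...).
For "gradual" the result is "rda".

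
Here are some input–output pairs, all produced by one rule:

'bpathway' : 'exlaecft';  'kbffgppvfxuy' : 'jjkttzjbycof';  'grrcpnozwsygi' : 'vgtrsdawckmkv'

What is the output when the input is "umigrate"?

mkvexiyq

In each case the input is transformed by: move the first 2 characters to the end (rotate left by 2), then shift every letter 4 places forward in the alphabet (wrapping around).
Starting from "umigrate": after the first operation, "igrateum"; after the second, "mkvexiyq".
(Check on "grrcpnozwsygi": → "rcpnozwsygigr" → "vgtrsdawckmkv" ✓)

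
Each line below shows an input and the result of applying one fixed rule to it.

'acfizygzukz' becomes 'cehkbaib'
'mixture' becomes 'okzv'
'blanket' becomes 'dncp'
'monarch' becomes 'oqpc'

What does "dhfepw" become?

The rule is to delete the last 3 characters, then shift every letter 2 places forward in the alphabet (wrapping around).
"dhfepw" → "fjh".

fjh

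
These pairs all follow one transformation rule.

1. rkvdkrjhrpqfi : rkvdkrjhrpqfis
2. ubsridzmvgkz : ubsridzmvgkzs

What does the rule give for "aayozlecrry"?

Looking at the pairs, the operation is to append "s".
On "aayozlecrry" that produces "aayozlecrrys".

aayozlecrrys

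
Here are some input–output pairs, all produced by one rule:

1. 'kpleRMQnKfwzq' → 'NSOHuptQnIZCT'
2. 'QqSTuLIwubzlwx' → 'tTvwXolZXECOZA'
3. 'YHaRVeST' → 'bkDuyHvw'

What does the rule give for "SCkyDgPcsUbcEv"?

vfNBgJsFVxEFhY

Each output is the input with this applied: flip the case of every letter, then shift every letter 3 places forward in the alphabet (wrapping around).
For "SCkyDgPcsUbcEv", step one produces "scKYdGpCSuBCeV"; step two turns that into "vfNBgJsFVxEFhY".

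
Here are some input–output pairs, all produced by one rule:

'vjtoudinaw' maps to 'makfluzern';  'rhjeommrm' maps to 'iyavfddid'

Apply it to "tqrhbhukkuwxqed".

Each output is the input with this applied: shift every letter 9 places backward in the alphabet (wrapping around).
For "tqrhbhukkuwxqed" the result is "khiysylbblnohvu".

khiysylbblnohvu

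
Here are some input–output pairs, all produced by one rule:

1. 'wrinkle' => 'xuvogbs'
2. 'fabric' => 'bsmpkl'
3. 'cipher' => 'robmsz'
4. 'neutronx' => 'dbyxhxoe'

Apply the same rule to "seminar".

sxkbcow

Looking at the pairs, the operation is to move the first 3 characters to the end (rotate left by 3), then shift every letter 10 places forward in the alphabet (wrapping around).
"seminar" → "inarsem" → "sxkbcow".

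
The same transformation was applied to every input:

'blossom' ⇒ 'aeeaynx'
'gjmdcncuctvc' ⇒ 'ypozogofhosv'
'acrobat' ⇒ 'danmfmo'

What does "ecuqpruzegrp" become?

gcbdglqsdbqo

In each case the input is transformed by: shift every letter 12 places forward in the alphabet (wrapping around), then move the first 2 characters to the end (rotate left by 2).
For "ecuqpruzegrp", step one produces "qogcbdglqsdb"; step two turns that into "gcbdglqsdbqo".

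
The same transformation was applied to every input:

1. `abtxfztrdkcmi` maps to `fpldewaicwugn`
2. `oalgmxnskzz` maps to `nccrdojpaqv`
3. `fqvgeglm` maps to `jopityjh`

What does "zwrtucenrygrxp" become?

Rule — move the last 3 characters to the front (rotate right by 3), then shift every letter 3 places forward in the alphabet (wrapping around).
Starting from "zwrtucenrygrxp": after the first operation, "rxpzwrtucenryg"; after the second, "uasczuwxfhqubj".

uasczuwxfhqubj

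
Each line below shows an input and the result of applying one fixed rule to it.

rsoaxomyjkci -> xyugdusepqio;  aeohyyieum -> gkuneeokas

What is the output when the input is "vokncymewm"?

What's happening: shift every letter 6 places forward in the alphabet (wrapping around).
For "vokncymewm" the result is "buqtieskcs".

buqtieskcs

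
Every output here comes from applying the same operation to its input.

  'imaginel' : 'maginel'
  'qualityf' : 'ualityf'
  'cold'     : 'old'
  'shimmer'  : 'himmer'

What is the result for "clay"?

lay

Looking at the pairs, the operation is to delete the first character.
"clay" → "lay".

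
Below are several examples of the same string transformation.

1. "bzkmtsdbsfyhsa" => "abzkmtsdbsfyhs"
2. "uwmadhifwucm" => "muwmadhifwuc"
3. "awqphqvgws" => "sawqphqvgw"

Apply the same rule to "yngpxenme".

Rule — move the last character to the front.
Applying that to "yngpxenme" gives "eyngpxenm".

eyngpxenm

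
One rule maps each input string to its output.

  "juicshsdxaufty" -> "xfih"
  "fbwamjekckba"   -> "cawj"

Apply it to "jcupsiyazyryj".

Rule — keep one character in every 3, starting at position 3 (positions 3rd, 6th, 9th, ...), then move the first 2 characters to the end (rotate left by 2).
On "jcupsiyazyryj" that produces "zyui".

zyui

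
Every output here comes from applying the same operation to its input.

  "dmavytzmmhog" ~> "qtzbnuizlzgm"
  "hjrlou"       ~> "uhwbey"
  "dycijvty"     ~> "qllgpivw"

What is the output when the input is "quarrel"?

dyhrnee

Each output is the input with this applied: shift every letter 13 places forward in the alphabet (wrapping around) — i.e. ROT13, then take characters alternately from the front and the back (1st, last, 2nd, 2nd-last, ...).
"quarrel" → "dyhrnee".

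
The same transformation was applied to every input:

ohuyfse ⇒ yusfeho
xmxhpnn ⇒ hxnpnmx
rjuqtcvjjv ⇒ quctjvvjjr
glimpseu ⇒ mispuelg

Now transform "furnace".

In each case the input is transformed by: swap each adjacent pair of characters (1↔2, 3↔4, ...), then move the first 2 characters to the end (rotate left by 2).
Applying both steps to "furnace": "ufnrcae", then "nrcaeuf".
(Check on "ohuyfse": → "hoyusfe" → "yusfeho" ✓)

nrcaeuf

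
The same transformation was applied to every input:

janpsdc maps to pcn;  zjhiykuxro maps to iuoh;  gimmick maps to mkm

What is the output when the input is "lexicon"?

inx

The rule is to move the first 3 characters to the end (rotate left by 3), then keep one character in every 3, starting at position 1 (positions 1st, 4th, 7th, ...).
Applying both steps to "lexicon": "iconlex", then "inx".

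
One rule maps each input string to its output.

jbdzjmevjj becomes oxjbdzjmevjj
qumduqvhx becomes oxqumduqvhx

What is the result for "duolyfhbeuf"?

The rule is to prepend "ox".
On "duolyfhbeuf" that produces "oxduolyfhbeuf".

oxduolyfhbeuf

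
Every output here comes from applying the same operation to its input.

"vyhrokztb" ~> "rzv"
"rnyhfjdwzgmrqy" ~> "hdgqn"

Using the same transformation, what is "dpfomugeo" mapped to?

ogd

The pattern: move the first 2 characters to the end (rotate left by 2), then keep one character in every 3, starting at position 2 (positions 2nd, 5th, 8th, ...).
On "dpfomugeo": the first step gives "fomugeodp", and the second then gives "ogd".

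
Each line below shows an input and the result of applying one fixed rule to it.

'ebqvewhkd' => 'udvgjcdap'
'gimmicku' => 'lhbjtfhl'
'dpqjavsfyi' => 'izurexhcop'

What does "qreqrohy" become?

The rule is to shift every letter 1 place backward in the alphabet (wrapping around), then move the first 3 characters to the end (rotate left by 3).
Starting from "qreqrohy": after the first operation, "pqdpqngx"; after the second, "pqngxpqd".

pqngxpqd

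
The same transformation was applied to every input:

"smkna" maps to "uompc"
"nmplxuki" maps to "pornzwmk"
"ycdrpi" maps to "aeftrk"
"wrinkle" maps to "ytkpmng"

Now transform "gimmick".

The transformation: shift every letter 2 places forward in the alphabet (wrapping around).
On "gimmick" that produces "ikookem".

ikookem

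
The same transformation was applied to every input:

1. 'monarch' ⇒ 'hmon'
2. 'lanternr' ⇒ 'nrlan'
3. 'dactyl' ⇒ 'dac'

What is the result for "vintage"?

What's happening: move the first 3 characters to the end (rotate left by 3), then delete the first 3 characters.
On "vintage" that produces "evin".

evin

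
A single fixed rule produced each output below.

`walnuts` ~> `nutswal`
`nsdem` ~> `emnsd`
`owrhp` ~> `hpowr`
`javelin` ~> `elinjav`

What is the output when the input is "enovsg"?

Rule — move the first 3 characters to the end (rotate left by 3).
So "enovsg" becomes "vsgeno".

vsgeno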